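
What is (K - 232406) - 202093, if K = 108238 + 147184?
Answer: -179077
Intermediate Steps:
K = 255422
(K - 232406) - 202093 = (255422 - 232406) - 202093 = 23016 - 202093 = -179077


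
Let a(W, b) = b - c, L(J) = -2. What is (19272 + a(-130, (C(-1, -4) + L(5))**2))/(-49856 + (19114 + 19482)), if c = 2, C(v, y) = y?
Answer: -9653/5630 ≈ -1.7146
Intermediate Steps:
a(W, b) = -2 + b (a(W, b) = b - 1*2 = b - 2 = -2 + b)
(19272 + a(-130, (C(-1, -4) + L(5))**2))/(-49856 + (19114 + 19482)) = (19272 + (-2 + (-4 - 2)**2))/(-49856 + (19114 + 19482)) = (19272 + (-2 + (-6)**2))/(-49856 + 38596) = (19272 + (-2 + 36))/(-11260) = (19272 + 34)*(-1/11260) = 19306*(-1/11260) = -9653/5630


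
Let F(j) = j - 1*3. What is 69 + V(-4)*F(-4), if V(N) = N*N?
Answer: -43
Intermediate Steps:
V(N) = N²
F(j) = -3 + j (F(j) = j - 3 = -3 + j)
69 + V(-4)*F(-4) = 69 + (-4)²*(-3 - 4) = 69 + 16*(-7) = 69 - 112 = -43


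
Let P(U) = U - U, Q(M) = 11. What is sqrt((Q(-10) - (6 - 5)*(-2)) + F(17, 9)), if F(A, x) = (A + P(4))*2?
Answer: sqrt(47) ≈ 6.8557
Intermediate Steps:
P(U) = 0
F(A, x) = 2*A (F(A, x) = (A + 0)*2 = A*2 = 2*A)
sqrt((Q(-10) - (6 - 5)*(-2)) + F(17, 9)) = sqrt((11 - (6 - 5)*(-2)) + 2*17) = sqrt((11 - (-2)) + 34) = sqrt((11 - 1*(-2)) + 34) = sqrt((11 + 2) + 34) = sqrt(13 + 34) = sqrt(47)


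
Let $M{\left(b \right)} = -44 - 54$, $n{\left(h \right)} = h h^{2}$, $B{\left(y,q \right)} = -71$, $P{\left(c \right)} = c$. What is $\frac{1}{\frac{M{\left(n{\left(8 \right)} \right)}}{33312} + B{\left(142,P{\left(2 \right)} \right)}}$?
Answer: $- \frac{16656}{1182625} \approx -0.014084$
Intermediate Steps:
$n{\left(h \right)} = h^{3}$
$M{\left(b \right)} = -98$
$\frac{1}{\frac{M{\left(n{\left(8 \right)} \right)}}{33312} + B{\left(142,P{\left(2 \right)} \right)}} = \frac{1}{- \frac{98}{33312} - 71} = \frac{1}{\left(-98\right) \frac{1}{33312} - 71} = \frac{1}{- \frac{49}{16656} - 71} = \frac{1}{- \frac{1182625}{16656}} = - \frac{16656}{1182625}$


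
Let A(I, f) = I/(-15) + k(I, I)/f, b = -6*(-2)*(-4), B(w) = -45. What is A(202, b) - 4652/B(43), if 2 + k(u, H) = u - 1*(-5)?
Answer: 61661/720 ≈ 85.640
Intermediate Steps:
k(u, H) = 3 + u (k(u, H) = -2 + (u - 1*(-5)) = -2 + (u + 5) = -2 + (5 + u) = 3 + u)
b = -48 (b = 12*(-4) = -48)
A(I, f) = -I/15 + (3 + I)/f (A(I, f) = I/(-15) + (3 + I)/f = I*(-1/15) + (3 + I)/f = -I/15 + (3 + I)/f)
A(202, b) - 4652/B(43) = (3 + 202 - 1/15*202*(-48))/(-48) - 4652/(-45) = -(3 + 202 + 3232/5)/48 - 4652*(-1)/45 = -1/48*4257/5 - 1*(-4652/45) = -1419/80 + 4652/45 = 61661/720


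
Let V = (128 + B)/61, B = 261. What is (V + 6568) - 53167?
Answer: -2842150/61 ≈ -46593.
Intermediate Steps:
V = 389/61 (V = (128 + 261)/61 = 389*(1/61) = 389/61 ≈ 6.3771)
(V + 6568) - 53167 = (389/61 + 6568) - 53167 = 401037/61 - 53167 = -2842150/61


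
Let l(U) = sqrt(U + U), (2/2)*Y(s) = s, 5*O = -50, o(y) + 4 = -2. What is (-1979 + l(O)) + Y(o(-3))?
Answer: -1985 + 2*I*sqrt(5) ≈ -1985.0 + 4.4721*I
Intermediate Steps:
o(y) = -6 (o(y) = -4 - 2 = -6)
O = -10 (O = (1/5)*(-50) = -10)
Y(s) = s
l(U) = sqrt(2)*sqrt(U) (l(U) = sqrt(2*U) = sqrt(2)*sqrt(U))
(-1979 + l(O)) + Y(o(-3)) = (-1979 + sqrt(2)*sqrt(-10)) - 6 = (-1979 + sqrt(2)*(I*sqrt(10))) - 6 = (-1979 + 2*I*sqrt(5)) - 6 = -1985 + 2*I*sqrt(5)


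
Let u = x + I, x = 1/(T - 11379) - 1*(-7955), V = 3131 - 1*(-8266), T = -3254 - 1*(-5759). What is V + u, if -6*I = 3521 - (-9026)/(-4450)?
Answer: 370518320527/19744650 ≈ 18766.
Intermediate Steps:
T = 2505 (T = -3254 + 5759 = 2505)
I = -1304952/2225 (I = -(3521 - (-9026)/(-4450))/6 = -(3521 - (-9026)*(-1)/4450)/6 = -(3521 - 1*4513/2225)/6 = -(3521 - 4513/2225)/6 = -⅙*7829712/2225 = -1304952/2225 ≈ -586.50)
V = 11397 (V = 3131 + 8266 = 11397)
x = 70592669/8874 (x = 1/(2505 - 11379) - 1*(-7955) = 1/(-8874) + 7955 = -1/8874 + 7955 = 70592669/8874 ≈ 7955.0)
u = 145488544477/19744650 (u = 70592669/8874 - 1304952/2225 = 145488544477/19744650 ≈ 7368.5)
V + u = 11397 + 145488544477/19744650 = 370518320527/19744650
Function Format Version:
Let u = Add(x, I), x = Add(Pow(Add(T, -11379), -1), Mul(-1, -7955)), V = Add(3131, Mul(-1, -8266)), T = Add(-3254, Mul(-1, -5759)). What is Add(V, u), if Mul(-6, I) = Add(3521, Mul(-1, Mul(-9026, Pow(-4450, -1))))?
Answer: Rational(370518320527, 19744650) ≈ 18766.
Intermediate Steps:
T = 2505 (T = Add(-3254, 5759) = 2505)
I = Rational(-1304952, 2225) (I = Mul(Rational(-1, 6), Add(3521, Mul(-1, Mul(-9026, Pow(-4450, -1))))) = Mul(Rational(-1, 6), Add(3521, Mul(-1, Mul(-9026, Rational(-1, 4450))))) = Mul(Rational(-1, 6), Add(3521, Mul(-1, Rational(4513, 2225)))) = Mul(Rational(-1, 6), Add(3521, Rational(-4513, 2225))) = Mul(Rational(-1, 6), Rational(7829712, 2225)) = Rational(-1304952, 2225) ≈ -586.50)
V = 11397 (V = Add(3131, 8266) = 11397)
x = Rational(70592669, 8874) (x = Add(Pow(Add(2505, -11379), -1), Mul(-1, -7955)) = Add(Pow(-8874, -1), 7955) = Add(Rational(-1, 8874), 7955) = Rational(70592669, 8874) ≈ 7955.0)
u = Rational(145488544477, 19744650) (u = Add(Rational(70592669, 8874), Rational(-1304952, 2225)) = Rational(145488544477, 19744650) ≈ 7368.5)
Add(V, u) = Add(11397, Rational(145488544477, 19744650)) = Rational(370518320527, 19744650)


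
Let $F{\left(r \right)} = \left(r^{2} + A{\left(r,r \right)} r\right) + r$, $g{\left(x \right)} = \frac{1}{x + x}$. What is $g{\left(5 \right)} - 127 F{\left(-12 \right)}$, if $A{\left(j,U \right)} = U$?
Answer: $- \frac{350519}{10} \approx -35052.0$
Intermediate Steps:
$g{\left(x \right)} = \frac{1}{2 x}$
$F{\left(r \right)} = r + 2 r^{2}$ ($F{\left(r \right)} = \left(r^{2} + r r\right) + r = \left(r^{2} + r^{2}\right) + r = 2 r^{2} + r = r + 2 r^{2}$)
$g{\left(5 \right)} - 127 F{\left(-12 \right)} = \frac{1}{2 \cdot 5} - 127 \left(- 12 \left(1 + 2 \left(-12\right)\right)\right) = \frac{1}{2} \cdot \frac{1}{5} - 127 \left(- 12 \left(1 - 24\right)\right) = \frac{1}{10} - 127 \left(\left(-12\right) \left(-23\right)\right) = \frac{1}{10} - 35052 = - \frac{350519}{10}$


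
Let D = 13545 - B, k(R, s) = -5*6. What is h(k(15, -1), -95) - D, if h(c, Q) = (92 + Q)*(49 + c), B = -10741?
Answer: -24343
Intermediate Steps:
k(R, s) = -30
h(c, Q) = (49 + c)*(92 + Q)
D = 24286 (D = 13545 - 1*(-10741) = 13545 + 10741 = 24286)
h(k(15, -1), -95) - D = (4508 + 49*(-95) + 92*(-30) - 95*(-30)) - 1*24286 = (4508 - 4655 - 2760 + 2850) - 24286 = -57 - 24286 = -24343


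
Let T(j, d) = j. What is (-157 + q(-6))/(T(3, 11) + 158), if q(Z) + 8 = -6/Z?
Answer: -164/161 ≈ -1.0186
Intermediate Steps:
q(Z) = -8 - 6/Z
(-157 + q(-6))/(T(3, 11) + 158) = (-157 + (-8 - 6/(-6)))/(3 + 158) = (-157 + (-8 - 6*(-1/6)))/161 = (-157 + (-8 + 1))*(1/161) = (-157 - 7)*(1/161) = -164*1/161 = -164/161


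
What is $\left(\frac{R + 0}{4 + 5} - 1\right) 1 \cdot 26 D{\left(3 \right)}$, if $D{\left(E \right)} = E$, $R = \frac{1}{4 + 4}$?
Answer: $- \frac{923}{12} \approx -76.917$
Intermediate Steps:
$R = \frac{1}{8} \approx 0.125$
$\left(\frac{R + 0}{4 + 5} - 1\right) 1 \cdot 26 D{\left(3 \right)} = \left(\frac{\frac{1}{8} + 0}{4 + 5} - 1\right) 1 \cdot 26 \cdot 3 = \left(\frac{1}{8 \cdot 9} - 1\right) 1 \cdot 26 \cdot 3 = \left(\frac{1}{8} \cdot \frac{1}{9} - 1\right) 1 \cdot 26 \cdot 3 = \left(\frac{1}{72} - 1\right) 1 \cdot 26 \cdot 3 = \left(- \frac{71}{72}\right) 1 \cdot 26 \cdot 3 = \left(- \frac{71}{72}\right) 26 \cdot 3 = \left(- \frac{923}{36}\right) 3 = - \frac{923}{12}$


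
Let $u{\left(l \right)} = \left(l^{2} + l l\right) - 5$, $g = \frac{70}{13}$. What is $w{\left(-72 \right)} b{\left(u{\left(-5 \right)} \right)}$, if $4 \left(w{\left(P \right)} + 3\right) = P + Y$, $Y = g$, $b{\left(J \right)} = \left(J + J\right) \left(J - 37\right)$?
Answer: $- \frac{183960}{13} \approx -14151.0$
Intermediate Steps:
$g = \frac{70}{13}$ ($g = 70 \cdot \frac{1}{13} = \frac{70}{13} \approx 5.3846$)
$u{\left(l \right)} = -5 + 2 l^{2}$ ($u{\left(l \right)} = \left(l^{2} + l^{2}\right) - 5 = 2 l^{2} - 5 = -5 + 2 l^{2}$)
$b{\left(J \right)} = 2 J \left(-37 + J\right)$
$Y = \frac{70}{13} \approx 5.3846$
$w{\left(P \right)} = - \frac{43}{26} + \frac{P}{4}$ ($w{\left(P \right)} = -3 + \frac{P + \frac{70}{13}}{4} = -3 + \frac{\frac{70}{13} + P}{4} = -3 + \left(\frac{35}{26} + \frac{P}{4}\right) = - \frac{43}{26} + \frac{P}{4}$)
$w{\left(-72 \right)} b{\left(u{\left(-5 \right)} \right)} = \left(- \frac{43}{26} + \frac{1}{4} \left(-72\right)\right) 2 \left(-5 + 2 \left(-5\right)^{2}\right) \left(-37 - \left(5 - 2 \left(-5\right)^{2}\right)\right) = \left(- \frac{43}{26} - 18\right) 2 \left(-5 + 2 \cdot 25\right) \left(-37 + \left(-5 + 2 \cdot 25\right)\right) = - \frac{511 \cdot 2 \left(-5 + 50\right) \left(-37 + \left(-5 + 50\right)\right)}{26} = - \frac{511 \cdot 2 \cdot 45 \left(-37 + 45\right)}{26} = - \frac{511 \cdot 2 \cdot 45 \cdot 8}{26} = \left(- \frac{511}{26}\right) 720 = - \frac{183960}{13}$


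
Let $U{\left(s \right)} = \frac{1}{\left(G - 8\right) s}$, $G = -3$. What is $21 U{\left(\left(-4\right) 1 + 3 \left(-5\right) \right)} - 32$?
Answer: $- \frac{6667}{209} \approx -31.9$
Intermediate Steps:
$U{\left(s \right)} = - \frac{1}{11 s}$ ($U{\left(s \right)} = \frac{1}{\left(-3 - 8\right) s} = \frac{1}{\left(-11\right) s} = - \frac{1}{11 s}$)
$21 U{\left(\left(-4\right) 1 + 3 \left(-5\right) \right)} - 32 = 21 \left(- \frac{1}{11 \left(\left(-4\right) 1 + 3 \left(-5\right)\right)}\right) - 32 = 21 \left(- \frac{1}{11 \left(-4 - 15\right)}\right) - 32 = 21 \left(- \frac{1}{11 \left(-19\right)}\right) - 32 = 21 \left(\left(- \frac{1}{11}\right) \left(- \frac{1}{19}\right)\right) - 32 = 21 \cdot \frac{1}{209} - 32 = \frac{21}{209} - 32 = - \frac{6667}{209}$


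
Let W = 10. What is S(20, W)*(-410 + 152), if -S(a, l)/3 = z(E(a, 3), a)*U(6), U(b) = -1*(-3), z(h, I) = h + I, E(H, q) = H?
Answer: 92880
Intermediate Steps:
z(h, I) = I + h
U(b) = 3
S(a, l) = -18*a (S(a, l) = -3*(a + a)*3 = -3*2*a*3 = -18*a)
S(20, W)*(-410 + 152) = (-18*20)*(-410 + 152) = -360*(-258) = 92880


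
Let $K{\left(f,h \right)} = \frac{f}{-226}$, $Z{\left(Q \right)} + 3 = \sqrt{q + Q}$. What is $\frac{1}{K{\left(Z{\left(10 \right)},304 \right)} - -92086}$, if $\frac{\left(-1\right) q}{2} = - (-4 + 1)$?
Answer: $\frac{226}{20811437} \approx 1.0859 \cdot 10^{-5}$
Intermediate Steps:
$q = -6$ ($q = - 2 \left(- (-4 + 1)\right) = - 2 \left(\left(-1\right) \left(-3\right)\right) = \left(-2\right) 3 = -6$)
$Z{\left(Q \right)} = -3 + \sqrt{-6 + Q}$
$K{\left(f,h \right)} = - \frac{f}{226}$ ($K{\left(f,h \right)} = f \left(- \frac{1}{226}\right) = - \frac{f}{226}$)
$\frac{1}{K{\left(Z{\left(10 \right)},304 \right)} - -92086} = \frac{1}{- \frac{-3 + \sqrt{-6 + 10}}{226} - -92086} = \frac{1}{- \frac{-3 + \sqrt{4}}{226} + 92086} = \frac{1}{- \frac{-3 + 2}{226} + 92086} = \frac{1}{\left(- \frac{1}{226}\right) \left(-1\right) + 92086} = \frac{1}{\frac{1}{226} + 92086} = \frac{1}{\frac{20811437}{226}} = \frac{226}{20811437}$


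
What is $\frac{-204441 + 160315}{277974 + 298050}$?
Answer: $- \frac{22063}{288012} \approx -0.076604$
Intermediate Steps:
$\frac{-204441 + 160315}{277974 + 298050} = - \frac{44126}{576024} = \left(-44126\right) \frac{1}{576024} = - \frac{22063}{288012}$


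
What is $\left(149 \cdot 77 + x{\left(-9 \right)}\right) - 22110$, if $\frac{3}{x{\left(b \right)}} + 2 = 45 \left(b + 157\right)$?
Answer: $- \frac{70821143}{6658} \approx -10637.0$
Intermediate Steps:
$x{\left(b \right)} = \frac{3}{7063 + 45 b}$ ($x{\left(b \right)} = \frac{3}{-2 + 45 \left(b + 157\right)} = \frac{3}{-2 + 45 \left(157 + b\right)} = \frac{3}{-2 + \left(7065 + 45 b\right)} = \frac{3}{7063 + 45 b}$)
$\left(149 \cdot 77 + x{\left(-9 \right)}\right) - 22110 = \left(149 \cdot 77 + \frac{3}{7063 + 45 \left(-9\right)}\right) - 22110 = \left(11473 + \frac{3}{7063 - 405}\right) - 22110 = \left(11473 + \frac{3}{6658}\right) - 22110 = \frac{76387237}{6658} - 22110 = - \frac{70821143}{6658}$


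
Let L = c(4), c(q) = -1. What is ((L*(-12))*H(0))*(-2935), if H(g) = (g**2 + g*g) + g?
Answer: 0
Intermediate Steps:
H(g) = g + 2*g**2 (H(g) = (g**2 + g**2) + g = 2*g**2 + g = g + 2*g**2)
L = -1
((L*(-12))*H(0))*(-2935) = ((-1*(-12))*(0*(1 + 2*0)))*(-2935) = (12*(0*(1 + 0)))*(-2935) = (12*(0*1))*(-2935) = (12*0)*(-2935) = 0*(-2935) = 0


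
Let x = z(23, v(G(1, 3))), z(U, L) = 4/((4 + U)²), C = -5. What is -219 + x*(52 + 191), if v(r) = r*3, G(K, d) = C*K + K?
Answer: -653/3 ≈ -217.67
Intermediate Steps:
G(K, d) = -4*K (G(K, d) = -5*K + K = -4*K)
v(r) = 3*r
z(U, L) = 4/(4 + U)²
x = 4/729 (x = 4/(4 + 23)² = 4/27² = 4*(1/729) = 4/729 ≈ 0.0054870)
-219 + x*(52 + 191) = -219 + 4*(52 + 191)/729 = -219 + (4/729)*243 = -219 + 4/3 = -653/3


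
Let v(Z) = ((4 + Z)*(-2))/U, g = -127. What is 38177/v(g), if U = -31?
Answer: -1183487/246 ≈ -4810.9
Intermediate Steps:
v(Z) = 8/31 + 2*Z/31 (v(Z) = ((4 + Z)*(-2))/(-31) = (-8 - 2*Z)*(-1/31) = 8/31 + 2*Z/31)
38177/v(g) = 38177/(8/31 + (2/31)*(-127)) = 38177/(8/31 - 254/31) = 38177/(-246/31) = 38177*(-31/246) = -1183487/246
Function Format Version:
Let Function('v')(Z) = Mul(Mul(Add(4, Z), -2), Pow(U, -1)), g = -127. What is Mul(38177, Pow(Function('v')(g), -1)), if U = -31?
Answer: Rational(-1183487, 246) ≈ -4810.9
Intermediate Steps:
Function('v')(Z) = Add(Rational(8, 31), Mul(Rational(2, 31), Z)) (Function('v')(Z) = Mul(Mul(Add(4, Z), -2), Pow(-31, -1)) = Mul(Add(-8, Mul(-2, Z)), Rational(-1, 31)) = Add(Rational(8, 31), Mul(Rational(2, 31), Z)))
Mul(38177, Pow(Function('v')(g), -1)) = Mul(38177, Pow(Add(Rational(8, 31), Mul(Rational(2, 31), -127)), -1)) = Mul(38177, Pow(Add(Rational(8, 31), Rational(-254, 31)), -1)) = Mul(38177, Pow(Rational(-246, 31), -1)) = Mul(38177, Rational(-31, 246)) = Rational(-1183487, 246)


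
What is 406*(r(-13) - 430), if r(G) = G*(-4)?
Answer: -153468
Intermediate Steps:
r(G) = -4*G
406*(r(-13) - 430) = 406*(-4*(-13) - 430) = 406*(52 - 430) = 406*(-378) = -153468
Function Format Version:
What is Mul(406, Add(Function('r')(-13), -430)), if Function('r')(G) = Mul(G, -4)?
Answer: -153468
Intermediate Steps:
Function('r')(G) = Mul(-4, G)
Mul(406, Add(Function('r')(-13), -430)) = Mul(406, Add(Mul(-4, -13), -430)) = Mul(406, Add(52, -430)) = Mul(406, -378) = -153468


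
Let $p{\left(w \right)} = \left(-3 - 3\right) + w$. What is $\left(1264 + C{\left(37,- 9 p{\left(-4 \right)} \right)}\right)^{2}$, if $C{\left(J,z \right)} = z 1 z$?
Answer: $87684496$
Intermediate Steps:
$p{\left(w \right)} = -6 + w$
$C{\left(J,z \right)} = z^{2}$ ($C{\left(J,z \right)} = z z = z^{2}$)
$\left(1264 + C{\left(37,- 9 p{\left(-4 \right)} \right)}\right)^{2} = \left(1264 + \left(- 9 \left(-6 - 4\right)\right)^{2}\right)^{2} = \left(1264 + \left(\left(-9\right) \left(-10\right)\right)^{2}\right)^{2} = \left(1264 + 90^{2}\right)^{2} = \left(1264 + 8100\right)^{2} = 9364^{2} = 87684496$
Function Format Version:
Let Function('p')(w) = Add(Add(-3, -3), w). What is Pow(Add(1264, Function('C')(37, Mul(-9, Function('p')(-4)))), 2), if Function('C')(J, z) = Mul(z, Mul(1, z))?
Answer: 87684496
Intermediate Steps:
Function('p')(w) = Add(-6, w)
Function('C')(J, z) = Pow(z, 2) (Function('C')(J, z) = Mul(z, z) = Pow(z, 2))
Pow(Add(1264, Function('C')(37, Mul(-9, Function('p')(-4)))), 2) = Pow(Add(1264, Pow(Mul(-9, Add(-6, -4)), 2)), 2) = Pow(Add(1264, Pow(Mul(-9, -10), 2)), 2) = Pow(Add(1264, Pow(90, 2)), 2) = Pow(Add(1264, 8100), 2) = Pow(9364, 2) = 87684496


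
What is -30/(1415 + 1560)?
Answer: -6/595 ≈ -0.010084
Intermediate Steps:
-30/(1415 + 1560) = -30/2975 = -1*6/595 = -6/595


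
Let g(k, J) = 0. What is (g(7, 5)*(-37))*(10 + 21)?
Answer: 0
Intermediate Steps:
(g(7, 5)*(-37))*(10 + 21) = (0*(-37))*(10 + 21) = 0*31 = 0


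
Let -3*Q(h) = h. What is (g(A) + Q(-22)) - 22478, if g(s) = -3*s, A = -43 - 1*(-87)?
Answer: -67808/3 ≈ -22603.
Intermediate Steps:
Q(h) = -h/3
A = 44 (A = -43 + 87 = 44)
(g(A) + Q(-22)) - 22478 = (-3*44 - 1/3*(-22)) - 22478 = (-132 + 22/3) - 22478 = -374/3 - 22478 = -67808/3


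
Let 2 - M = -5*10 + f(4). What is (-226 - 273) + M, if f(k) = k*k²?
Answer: -511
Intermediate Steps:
f(k) = k³
M = -12 (M = 2 - (-5*10 + 4³) = 2 - (-50 + 64) = 2 - 1*14 = 2 - 14 = -12)
(-226 - 273) + M = (-226 - 273) - 12 = -499 - 12 = -511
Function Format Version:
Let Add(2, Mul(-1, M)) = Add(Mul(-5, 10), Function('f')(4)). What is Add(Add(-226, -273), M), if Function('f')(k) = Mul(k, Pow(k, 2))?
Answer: -511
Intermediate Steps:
Function('f')(k) = Pow(k, 3)
M = -12 (M = Add(2, Mul(-1, Add(Mul(-5, 10), Pow(4, 3)))) = Add(2, Mul(-1, Add(-50, 64))) = Add(2, Mul(-1, 14)) = Add(2, -14) = -12)
Add(Add(-226, -273), M) = Add(Add(-226, -273), -12) = Add(-499, -12) = -511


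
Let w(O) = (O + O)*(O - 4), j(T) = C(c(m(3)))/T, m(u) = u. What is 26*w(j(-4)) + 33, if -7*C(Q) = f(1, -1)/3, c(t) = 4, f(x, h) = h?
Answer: 62593/1764 ≈ 35.484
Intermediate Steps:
C(Q) = 1/21 (C(Q) = -(-1)/(7*3) = -⅐*(-⅓) = 1/21)
j(T) = 1/(21*T)
w(O) = 2*O*(-4 + O) (w(O) = (2*O)*(-4 + O) = 2*O*(-4 + O))
26*w(j(-4)) + 33 = 26*(2*((1/21)/(-4))*(-4 + (1/21)/(-4))) + 33 = 26*(2*((1/21)*(-¼))*(-4 + (1/21)*(-¼))) + 33 = 26*(2*(-1/84)*(-4 - 1/84)) + 33 = 26*(2*(-1/84)*(-337/84)) + 33 = 26*(337/3528) + 33 = 4381/1764 + 33 = 62593/1764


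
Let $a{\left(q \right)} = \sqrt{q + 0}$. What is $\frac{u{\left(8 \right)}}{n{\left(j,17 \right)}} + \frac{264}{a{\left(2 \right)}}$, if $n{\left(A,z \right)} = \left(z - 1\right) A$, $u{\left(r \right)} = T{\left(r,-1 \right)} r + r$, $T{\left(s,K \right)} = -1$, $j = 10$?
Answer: $132 \sqrt{2} \approx 186.68$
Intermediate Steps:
$u{\left(r \right)} = 0$ ($u{\left(r \right)} = - r + r = 0$)
$n{\left(A,z \right)} = A \left(-1 + z\right)$ ($n{\left(A,z \right)} = \left(-1 + z\right) A = A \left(-1 + z\right)$)
$a{\left(q \right)} = \sqrt{q}$
$\frac{u{\left(8 \right)}}{n{\left(j,17 \right)}} + \frac{264}{a{\left(2 \right)}} = \frac{0}{10 \left(-1 + 17\right)} + \frac{264}{\sqrt{2}} = \frac{0}{10 \cdot 16} + 264 \frac{\sqrt{2}}{2} = \frac{0}{160} + 132 \sqrt{2} = 0 \cdot \frac{1}{160} + 132 \sqrt{2} = 0 + 132 \sqrt{2} = 132 \sqrt{2}$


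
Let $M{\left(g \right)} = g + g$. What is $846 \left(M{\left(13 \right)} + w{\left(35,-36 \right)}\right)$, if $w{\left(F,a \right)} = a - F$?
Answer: $-38070$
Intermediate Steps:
$M{\left(g \right)} = 2 g$
$846 \left(M{\left(13 \right)} + w{\left(35,-36 \right)}\right) = 846 \left(2 \cdot 13 - 71\right) = 846 \left(26 - 71\right) = 846 \left(-45\right) = -38070$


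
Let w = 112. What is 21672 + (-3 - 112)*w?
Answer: 8792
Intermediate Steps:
21672 + (-3 - 112)*w = 21672 + (-3 - 112)*112 = 21672 - 115*112 = 21672 - 12880 = 8792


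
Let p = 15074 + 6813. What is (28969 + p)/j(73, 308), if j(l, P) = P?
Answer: 12714/77 ≈ 165.12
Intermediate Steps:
p = 21887
(28969 + p)/j(73, 308) = (28969 + 21887)/308 = 50856*(1/308) = 12714/77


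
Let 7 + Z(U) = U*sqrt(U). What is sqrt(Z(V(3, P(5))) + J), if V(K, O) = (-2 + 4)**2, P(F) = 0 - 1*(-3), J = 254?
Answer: sqrt(255) ≈ 15.969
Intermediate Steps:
P(F) = 3 (P(F) = 0 + 3 = 3)
V(K, O) = 4 (V(K, O) = 2**2 = 4)
Z(U) = -7 + U**(3/2) (Z(U) = -7 + U*sqrt(U) = -7 + U**(3/2))
sqrt(Z(V(3, P(5))) + J) = sqrt((-7 + 4**(3/2)) + 254) = sqrt((-7 + 8) + 254) = sqrt(1 + 254) = sqrt(255)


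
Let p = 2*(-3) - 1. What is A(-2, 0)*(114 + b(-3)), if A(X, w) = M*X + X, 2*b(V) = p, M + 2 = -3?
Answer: 884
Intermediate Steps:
M = -5 (M = -2 - 3 = -5)
p = -7 (p = -6 - 1 = -7)
b(V) = -7/2 (b(V) = (½)*(-7) = -7/2)
A(X, w) = -4*X (A(X, w) = -5*X + X = -4*X)
A(-2, 0)*(114 + b(-3)) = (-4*(-2))*(114 - 7/2) = 8*(221/2) = 884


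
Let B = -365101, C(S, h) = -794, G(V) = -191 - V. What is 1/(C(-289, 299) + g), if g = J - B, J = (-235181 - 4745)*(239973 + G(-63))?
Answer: -1/57544687163 ≈ -1.7378e-11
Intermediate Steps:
J = -57545051470 (J = (-235181 - 4745)*(239973 + (-191 - 1*(-63))) = -239926*(239973 + (-191 + 63)) = -239926*(239973 - 128) = -239926*239845 = -57545051470)
g = -57544686369 (g = -57545051470 - 1*(-365101) = -57545051470 + 365101 = -57544686369)
1/(C(-289, 299) + g) = 1/(-794 - 57544686369) = 1/(-57544687163) = -1/57544687163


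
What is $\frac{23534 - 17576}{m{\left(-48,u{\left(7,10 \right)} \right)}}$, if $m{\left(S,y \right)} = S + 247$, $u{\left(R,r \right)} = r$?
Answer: $\frac{5958}{199} \approx 29.94$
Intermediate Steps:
$m{\left(S,y \right)} = 247 + S$
$\frac{23534 - 17576}{m{\left(-48,u{\left(7,10 \right)} \right)}} = \frac{23534 - 17576}{247 - 48} = \frac{23534 - 17576}{199} = 5958 \cdot \frac{1}{199} = \frac{5958}{199}$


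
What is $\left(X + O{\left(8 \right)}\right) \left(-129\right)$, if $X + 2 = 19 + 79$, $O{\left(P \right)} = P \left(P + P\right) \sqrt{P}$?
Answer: $-12384 - 33024 \sqrt{2} \approx -59087.0$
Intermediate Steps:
$O{\left(P \right)} = 2 P^{\frac{5}{2}}$ ($O{\left(P \right)} = P 2 P \sqrt{P} = 2 P^{2} \sqrt{P} = 2 P^{\frac{5}{2}}$)
$X = 96$ ($X = -2 + \left(19 + 79\right) = -2 + 98 = 96$)
$\left(X + O{\left(8 \right)}\right) \left(-129\right) = \left(96 + 2 \cdot 8^{\frac{5}{2}}\right) \left(-129\right) = \left(96 + 2 \cdot 128 \sqrt{2}\right) \left(-129\right) = \left(96 + 256 \sqrt{2}\right) \left(-129\right) = -12384 - 33024 \sqrt{2}$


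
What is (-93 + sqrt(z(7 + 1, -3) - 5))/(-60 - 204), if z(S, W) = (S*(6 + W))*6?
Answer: 31/88 - sqrt(139)/264 ≈ 0.30761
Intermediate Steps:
z(S, W) = 6*S*(6 + W)
(-93 + sqrt(z(7 + 1, -3) - 5))/(-60 - 204) = (-93 + sqrt(6*(7 + 1)*(6 - 3) - 5))/(-60 - 204) = (-93 + sqrt(6*8*3 - 5))/(-264) = (-93 + sqrt(144 - 5))*(-1/264) = (-93 + sqrt(139))*(-1/264) = 31/88 - sqrt(139)/264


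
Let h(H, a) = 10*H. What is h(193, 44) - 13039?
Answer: -11109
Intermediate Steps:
h(193, 44) - 13039 = 10*193 - 13039 = 1930 - 13039 = -11109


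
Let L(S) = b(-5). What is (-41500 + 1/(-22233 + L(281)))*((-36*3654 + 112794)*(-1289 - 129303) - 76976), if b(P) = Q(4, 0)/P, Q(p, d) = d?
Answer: -2259177516741091024/22233 ≈ -1.0161e+14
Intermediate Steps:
b(P) = 0 (b(P) = 0/P = 0)
L(S) = 0
(-41500 + 1/(-22233 + L(281)))*((-36*3654 + 112794)*(-1289 - 129303) - 76976) = (-41500 + 1/(-22233 + 0))*((-36*3654 + 112794)*(-1289 - 129303) - 76976) = (-41500 + 1/(-22233))*((-131544 + 112794)*(-130592) - 76976) = (-41500 - 1/22233)*(-18750*(-130592) - 76976) = -922669501*(2448600000 - 76976)/22233 = -922669501/22233*2448523024 = -2259177516741091024/22233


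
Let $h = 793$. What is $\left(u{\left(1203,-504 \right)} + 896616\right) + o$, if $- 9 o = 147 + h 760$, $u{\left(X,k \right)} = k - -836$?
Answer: $\frac{7469705}{9} \approx 8.2997 \cdot 10^{5}$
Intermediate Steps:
$u{\left(X,k \right)} = 836 + k$ ($u{\left(X,k \right)} = k + 836 = 836 + k$)
$o = - \frac{602827}{9}$ ($o = - \frac{147 + 793 \cdot 760}{9} = - \frac{147 + 602680}{9} = \left(- \frac{1}{9}\right) 602827 = - \frac{602827}{9} \approx -66981.0$)
$\left(u{\left(1203,-504 \right)} + 896616\right) + o = \left(\left(836 - 504\right) + 896616\right) - \frac{602827}{9} = \left(332 + 896616\right) - \frac{602827}{9} = 896948 - \frac{602827}{9} = \frac{7469705}{9}$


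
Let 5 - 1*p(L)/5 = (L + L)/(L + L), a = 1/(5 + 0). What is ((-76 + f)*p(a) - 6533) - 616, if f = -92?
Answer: -10509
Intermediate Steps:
a = ⅕ (a = 1/5 = ⅕ ≈ 0.20000)
p(L) = 20 (p(L) = 25 - 5*(L + L)/(L + L) = 25 - 5*2*L/(2*L) = 25 - 5*2*L*1/(2*L) = 25 - 5*1 = 25 - 5 = 20)
((-76 + f)*p(a) - 6533) - 616 = ((-76 - 92)*20 - 6533) - 616 = (-168*20 - 6533) - 616 = (-3360 - 6533) - 616 = -9893 - 616 = -10509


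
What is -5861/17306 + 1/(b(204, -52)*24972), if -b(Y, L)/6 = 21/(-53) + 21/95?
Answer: -387227352377/1143509733072 ≈ -0.33863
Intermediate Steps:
b(Y, L) = 5292/5035 (b(Y, L) = -6*(21/(-53) + 21/95) = -6*(21*(-1/53) + 21*(1/95)) = -6*(-21/53 + 21/95) = -6*(-882/5035) = 5292/5035)
-5861/17306 + 1/(b(204, -52)*24972) = -5861/17306 + 1/((5292/5035)*24972) = -5861*1/17306 + (5035/5292)*(1/24972) = -5861/17306 + 5035/132151824 = -387227352377/1143509733072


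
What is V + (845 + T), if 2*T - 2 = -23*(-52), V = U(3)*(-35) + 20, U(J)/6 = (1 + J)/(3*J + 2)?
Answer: 15264/11 ≈ 1387.6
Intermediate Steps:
U(J) = 6*(1 + J)/(2 + 3*J) (U(J) = 6*((1 + J)/(3*J + 2)) = 6*((1 + J)/(2 + 3*J)) = 6*(1 + J)/(2 + 3*J))
V = -620/11 (V = (6*(1 + 3)/(2 + 3*3))*(-35) + 20 = (6*4/(2 + 9))*(-35) + 20 = (6*4/11)*(-35) + 20 = (6*(1/11)*4)*(-35) + 20 = (24/11)*(-35) + 20 = -840/11 + 20 = -620/11 ≈ -56.364)
T = 599 (T = 1 + (-23*(-52))/2 = 1 + (½)*1196 = 1 + 598 = 599)
V + (845 + T) = -620/11 + (845 + 599) = -620/11 + 1444 = 15264/11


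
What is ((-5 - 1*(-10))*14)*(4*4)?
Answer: 1120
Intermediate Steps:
((-5 - 1*(-10))*14)*(4*4) = ((-5 + 10)*14)*16 = (5*14)*16 = 70*16 = 1120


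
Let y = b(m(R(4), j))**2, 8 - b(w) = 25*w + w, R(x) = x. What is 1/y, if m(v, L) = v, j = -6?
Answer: 1/9216 ≈ 0.00010851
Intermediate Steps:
b(w) = 8 - 26*w (b(w) = 8 - (25*w + w) = 8 - 26*w)
y = 9216 (y = (8 - 26*4)**2 = (8 - 104)**2 = (-96)**2 = 9216)
1/y = 1/9216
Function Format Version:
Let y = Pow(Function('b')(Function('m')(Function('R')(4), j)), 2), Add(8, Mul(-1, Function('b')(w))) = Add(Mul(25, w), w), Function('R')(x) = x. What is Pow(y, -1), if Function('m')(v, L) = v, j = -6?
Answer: Rational(1, 9216) ≈ 0.00010851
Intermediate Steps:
Function('b')(w) = Add(8, Mul(-26, w)) (Function('b')(w) = Add(8, Mul(-1, Add(Mul(25, w), w))) = Add(8, Mul(-1, Mul(26, w))) = Add(8, Mul(-26, w)))
y = 9216 (y = Pow(Add(8, Mul(-26, 4)), 2) = Pow(Add(8, -104), 2) = Pow(-96, 2) = 9216)
Pow(y, -1) = Pow(9216, -1) = Rational(1, 9216)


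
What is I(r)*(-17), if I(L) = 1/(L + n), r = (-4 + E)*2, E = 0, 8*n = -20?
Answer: 34/21 ≈ 1.6190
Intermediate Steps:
n = -5/2 (n = (1/8)*(-20) = -5/2 ≈ -2.5000)
r = -8 (r = (-4 + 0)*2 = -4*2 = -8)
I(L) = 1/(-5/2 + L) (I(L) = 1/(L - 5/2) = 1/(-5/2 + L))
I(r)*(-17) = (2/(-5 + 2*(-8)))*(-17) = (2/(-5 - 16))*(-17) = (2/(-21))*(-17) = (2*(-1/21))*(-17) = -2/21*(-17) = 34/21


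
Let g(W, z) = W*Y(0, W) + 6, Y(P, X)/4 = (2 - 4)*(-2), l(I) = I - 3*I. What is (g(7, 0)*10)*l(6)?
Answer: -14160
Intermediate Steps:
l(I) = -2*I
Y(P, X) = 16 (Y(P, X) = 4*((2 - 4)*(-2)) = 4*(-2*(-2)) = 4*4 = 16)
g(W, z) = 6 + 16*W (g(W, z) = W*16 + 6 = 16*W + 6 = 6 + 16*W)
(g(7, 0)*10)*l(6) = ((6 + 16*7)*10)*(-2*6) = ((6 + 112)*10)*(-12) = (118*10)*(-12) = 1180*(-12) = -14160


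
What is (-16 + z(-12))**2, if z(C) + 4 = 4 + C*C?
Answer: 16384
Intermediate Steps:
z(C) = C**2 (z(C) = -4 + (4 + C*C) = -4 + (4 + C**2) = C**2)
(-16 + z(-12))**2 = (-16 + (-12)**2)**2 = (-16 + 144)**2 = 128**2 = 16384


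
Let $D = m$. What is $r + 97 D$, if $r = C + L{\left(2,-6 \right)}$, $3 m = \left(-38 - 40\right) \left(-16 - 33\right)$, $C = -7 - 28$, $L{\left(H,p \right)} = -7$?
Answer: $123536$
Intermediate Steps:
$C = -35$ ($C = -7 - 28 = -35$)
$m = 1274$ ($m = \frac{\left(-38 - 40\right) \left(-16 - 33\right)}{3} = \frac{\left(-78\right) \left(-49\right)}{3} = \frac{1}{3} \cdot 3822 = 1274$)
$r = -42$ ($r = -35 - 7 = -42$)
$D = 1274$
$r + 97 D = -42 + 97 \cdot 1274 = -42 + 123578 = 123536$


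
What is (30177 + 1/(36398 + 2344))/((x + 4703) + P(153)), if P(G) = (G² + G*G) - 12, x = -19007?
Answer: 1169117335/1259192484 ≈ 0.92847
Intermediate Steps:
P(G) = -12 + 2*G² (P(G) = (G² + G²) - 12 = 2*G² - 12 = -12 + 2*G²)
(30177 + 1/(36398 + 2344))/((x + 4703) + P(153)) = (30177 + 1/(36398 + 2344))/((-19007 + 4703) + (-12 + 2*153²)) = (30177 + 1/38742)/(-14304 + (-12 + 2*23409)) = (30177 + 1/38742)/(-14304 + (-12 + 46818)) = 1169117335/(38742*(-14304 + 46806)) = (1169117335/38742)/32502 = (1169117335/38742)*(1/32502) = 1169117335/1259192484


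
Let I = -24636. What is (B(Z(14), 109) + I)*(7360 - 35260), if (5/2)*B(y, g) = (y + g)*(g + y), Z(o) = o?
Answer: 518504760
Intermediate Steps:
B(y, g) = 2*(g + y)**2/5 (B(y, g) = 2*((y + g)*(g + y))/5 = 2*((g + y)*(g + y))/5 = 2*(g + y)**2/5)
(B(Z(14), 109) + I)*(7360 - 35260) = (2*(109 + 14)**2/5 - 24636)*(7360 - 35260) = ((2/5)*123**2 - 24636)*(-27900) = ((2/5)*15129 - 24636)*(-27900) = (30258/5 - 24636)*(-27900) = -92922/5*(-27900) = 518504760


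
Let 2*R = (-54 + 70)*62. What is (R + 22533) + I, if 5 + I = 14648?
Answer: 37672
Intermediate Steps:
I = 14643 (I = -5 + 14648 = 14643)
R = 496 (R = ((-54 + 70)*62)/2 = (16*62)/2 = (½)*992 = 496)
(R + 22533) + I = (496 + 22533) + 14643 = 23029 + 14643 = 37672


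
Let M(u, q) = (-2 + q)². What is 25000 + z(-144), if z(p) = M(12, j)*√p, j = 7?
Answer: 25000 + 300*I ≈ 25000.0 + 300.0*I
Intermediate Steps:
z(p) = 25*√p (z(p) = (-2 + 7)²*√p = 5²*√p = 25*√p)
25000 + z(-144) = 25000 + 25*√(-144) = 25000 + 25*(12*I) = 25000 + 300*I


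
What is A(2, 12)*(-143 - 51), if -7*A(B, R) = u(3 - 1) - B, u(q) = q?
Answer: 0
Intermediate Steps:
A(B, R) = -2/7 + B/7 (A(B, R) = -((3 - 1) - B)/7 = -(2 - B)/7 = -2/7 + B/7)
A(2, 12)*(-143 - 51) = (-2/7 + (⅐)*2)*(-143 - 51) = (-2/7 + 2/7)*(-194) = 0*(-194) = 0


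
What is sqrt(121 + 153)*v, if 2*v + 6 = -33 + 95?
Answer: 28*sqrt(274) ≈ 463.48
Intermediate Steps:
v = 28 (v = -3 + (-33 + 95)/2 = -3 + (1/2)*62 = -3 + 31 = 28)
sqrt(121 + 153)*v = sqrt(121 + 153)*28 = sqrt(274)*28 = 28*sqrt(274)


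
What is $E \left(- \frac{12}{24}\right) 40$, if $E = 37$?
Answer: $-740$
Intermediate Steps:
$E \left(- \frac{12}{24}\right) 40 = 37 \left(- \frac{12}{24}\right) 40 = 37 \left(\left(-12\right) \frac{1}{24}\right) 40 = 37 \left(- \frac{1}{2}\right) 40 = \left(- \frac{37}{2}\right) 40 = -740$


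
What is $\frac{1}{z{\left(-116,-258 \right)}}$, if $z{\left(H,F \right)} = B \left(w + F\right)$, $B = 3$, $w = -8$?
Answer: $- \frac{1}{798} \approx -0.0012531$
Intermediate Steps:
$z{\left(H,F \right)} = -24 + 3 F$ ($z{\left(H,F \right)} = 3 \left(-8 + F\right) = -24 + 3 F$)
$\frac{1}{z{\left(-116,-258 \right)}} = \frac{1}{-24 + 3 \left(-258\right)} = \frac{1}{-24 - 774} = \frac{1}{-798} = - \frac{1}{798}$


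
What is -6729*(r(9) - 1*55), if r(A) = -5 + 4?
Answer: 376824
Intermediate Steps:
r(A) = -1
-6729*(r(9) - 1*55) = -6729*(-1 - 1*55) = -6729*(-1 - 55) = -6729*(-56) = 376824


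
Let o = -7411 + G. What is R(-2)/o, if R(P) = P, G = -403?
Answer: 1/3907 ≈ 0.00025595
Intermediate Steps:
o = -7814 (o = -7411 - 403 = -7814)
R(-2)/o = -2/(-7814) = -2*(-1/7814) = 1/3907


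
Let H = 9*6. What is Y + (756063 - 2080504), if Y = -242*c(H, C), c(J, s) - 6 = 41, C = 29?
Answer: -1335815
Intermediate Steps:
H = 54
c(J, s) = 47 (c(J, s) = 6 + 41 = 47)
Y = -11374 (Y = -242*47 = -11374)
Y + (756063 - 2080504) = -11374 + (756063 - 2080504) = -11374 - 1324441 = -1335815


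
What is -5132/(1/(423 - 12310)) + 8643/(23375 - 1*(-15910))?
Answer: 798848482861/13095 ≈ 6.1004e+7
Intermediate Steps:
-5132/(1/(423 - 12310)) + 8643/(23375 - 1*(-15910)) = -5132/(1/(-11887)) + 8643/(23375 + 15910) = -5132/(-1/11887) + 8643/39285 = -5132*(-11887) + 8643*(1/39285) = 61004084 + 2881/13095 = 798848482861/13095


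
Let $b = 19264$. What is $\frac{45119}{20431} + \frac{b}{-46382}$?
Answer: $\frac{121366191}{67687903} \approx 1.793$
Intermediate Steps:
$\frac{45119}{20431} + \frac{b}{-46382} = \frac{45119}{20431} + \frac{19264}{-46382} = 45119 \cdot \frac{1}{20431} + 19264 \left(- \frac{1}{46382}\right) = \frac{45119}{20431} - \frac{1376}{3313} = \frac{121366191}{67687903}$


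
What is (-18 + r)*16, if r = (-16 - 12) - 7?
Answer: -848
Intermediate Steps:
r = -35 (r = -28 - 7 = -35)
(-18 + r)*16 = (-18 - 35)*16 = -53*16 = -848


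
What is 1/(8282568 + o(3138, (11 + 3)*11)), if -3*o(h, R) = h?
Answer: 1/8281522 ≈ 1.2075e-7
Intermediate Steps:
o(h, R) = -h/3
1/(8282568 + o(3138, (11 + 3)*11)) = 1/(8282568 - ⅓*3138) = 1/(8282568 - 1046) = 1/8281522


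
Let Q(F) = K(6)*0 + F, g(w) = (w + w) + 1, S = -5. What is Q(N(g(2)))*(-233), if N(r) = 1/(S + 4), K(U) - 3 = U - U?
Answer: 233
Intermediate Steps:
K(U) = 3 (K(U) = 3 + (U - U) = 3 + 0 = 3)
g(w) = 1 + 2*w (g(w) = 2*w + 1 = 1 + 2*w)
N(r) = -1 (N(r) = 1/(-5 + 4) = 1/(-1) = -1)
Q(F) = F (Q(F) = 3*0 + F = 0 + F = F)
Q(N(g(2)))*(-233) = -1*(-233) = 233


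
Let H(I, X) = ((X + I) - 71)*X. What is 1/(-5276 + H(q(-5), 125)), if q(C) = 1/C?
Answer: 1/1449 ≈ 0.00069013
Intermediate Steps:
H(I, X) = X*(-71 + I + X) (H(I, X) = ((I + X) - 71)*X = (-71 + I + X)*X = X*(-71 + I + X))
1/(-5276 + H(q(-5), 125)) = 1/(-5276 + 125*(-71 + 1/(-5) + 125)) = 1/(-5276 + 125*(-71 - ⅕ + 125)) = 1/(-5276 + 125*(269/5)) = 1/(-5276 + 6725) = 1/1449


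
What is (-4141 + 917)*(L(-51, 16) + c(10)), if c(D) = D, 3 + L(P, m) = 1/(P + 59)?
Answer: -22971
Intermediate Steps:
L(P, m) = -3 + 1/(59 + P) (L(P, m) = -3 + 1/(P + 59) = -3 + 1/(59 + P))
(-4141 + 917)*(L(-51, 16) + c(10)) = (-4141 + 917)*((-176 - 3*(-51))/(59 - 51) + 10) = -3224*((-176 + 153)/8 + 10) = -3224*((1/8)*(-23) + 10) = -3224*(-23/8 + 10) = -3224*57/8 = -22971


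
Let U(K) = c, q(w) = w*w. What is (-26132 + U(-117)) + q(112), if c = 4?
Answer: -13584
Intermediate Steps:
q(w) = w²
U(K) = 4
(-26132 + U(-117)) + q(112) = (-26132 + 4) + 112² = -26128 + 12544 = -13584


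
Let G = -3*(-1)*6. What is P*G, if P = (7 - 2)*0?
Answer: 0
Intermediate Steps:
P = 0 (P = 5*0 = 0)
G = 18 (G = 3*6 = 18)
P*G = 0*18 = 0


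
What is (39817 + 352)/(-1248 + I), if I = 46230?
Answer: 40169/44982 ≈ 0.89300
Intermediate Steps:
(39817 + 352)/(-1248 + I) = (39817 + 352)/(-1248 + 46230) = 40169/44982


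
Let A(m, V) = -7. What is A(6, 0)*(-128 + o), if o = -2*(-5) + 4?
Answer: 798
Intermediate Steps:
o = 14 (o = 10 + 4 = 14)
A(6, 0)*(-128 + o) = -7*(-128 + 14) = -7*(-114) = 798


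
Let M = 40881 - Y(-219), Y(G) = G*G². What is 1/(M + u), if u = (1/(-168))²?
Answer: 28224/297603452161 ≈ 9.4838e-8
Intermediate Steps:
Y(G) = G³
M = 10544340 (M = 40881 - 1*(-219)³ = 40881 - 1*(-10503459) = 40881 + 10503459 = 10544340)
u = 1/28224 (u = (-1/168)² = 1/28224 ≈ 3.5431e-5)
1/(M + u) = 1/(10544340 + 1/28224) = 1/(297603452161/28224) = 28224/297603452161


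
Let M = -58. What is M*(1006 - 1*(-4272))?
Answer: -306124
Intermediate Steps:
M*(1006 - 1*(-4272)) = -58*(1006 - 1*(-4272)) = -58*(1006 + 4272) = -58*5278 = -306124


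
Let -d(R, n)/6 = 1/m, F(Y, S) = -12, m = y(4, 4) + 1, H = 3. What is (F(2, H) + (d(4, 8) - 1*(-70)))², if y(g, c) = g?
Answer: 80656/25 ≈ 3226.2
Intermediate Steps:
m = 5 (m = 4 + 1 = 5)
d(R, n) = -6/5
(F(2, H) + (d(4, 8) - 1*(-70)))² = (-12 + (-6/5 - 1*(-70)))² = (-12 + (-6/5 + 70))² = (-12 + 344/5)² = (284/5)² = 80656/25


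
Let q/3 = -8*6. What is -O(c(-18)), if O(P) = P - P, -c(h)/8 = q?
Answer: 0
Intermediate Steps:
q = -144 (q = 3*(-8*6) = 3*(-48) = -144)
c(h) = 1152 (c(h) = -8*(-144) = 1152)
O(P) = 0
-O(c(-18)) = -1*0 = 0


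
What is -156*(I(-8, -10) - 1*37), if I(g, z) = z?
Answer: 7332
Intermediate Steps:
-156*(I(-8, -10) - 1*37) = -156*(-10 - 1*37) = -156*(-10 - 37) = -156*(-47) = 7332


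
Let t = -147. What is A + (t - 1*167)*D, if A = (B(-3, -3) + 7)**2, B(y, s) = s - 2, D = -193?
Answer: 60606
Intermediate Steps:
B(y, s) = -2 + s
A = 4 (A = ((-2 - 3) + 7)**2 = (-5 + 7)**2 = 2**2 = 4)
A + (t - 1*167)*D = 4 + (-147 - 1*167)*(-193) = 4 + (-147 - 167)*(-193) = 4 - 314*(-193) = 4 + 60602 = 60606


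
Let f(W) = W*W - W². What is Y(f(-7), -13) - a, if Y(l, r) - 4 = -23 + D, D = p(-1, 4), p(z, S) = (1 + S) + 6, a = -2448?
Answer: 2440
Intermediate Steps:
p(z, S) = 7 + S
f(W) = 0 (f(W) = W² - W² = 0)
D = 11 (D = 7 + 4 = 11)
Y(l, r) = -8 (Y(l, r) = 4 + (-23 + 11) = 4 - 12 = -8)
Y(f(-7), -13) - a = -8 - 1*(-2448) = -8 + 2448 = 2440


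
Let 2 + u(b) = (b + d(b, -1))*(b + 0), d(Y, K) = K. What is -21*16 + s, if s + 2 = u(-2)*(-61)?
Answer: -582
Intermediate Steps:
u(b) = -2 + b*(-1 + b) (u(b) = -2 + (b - 1)*(b + 0) = -2 + (-1 + b)*b = -2 + b*(-1 + b))
s = -246 (s = -2 + (-2 + (-2)**2 - 1*(-2))*(-61) = -2 + (-2 + 4 + 2)*(-61) = -2 + 4*(-61) = -2 - 244 = -246)
-21*16 + s = -21*16 - 246 = -336 - 246 = -582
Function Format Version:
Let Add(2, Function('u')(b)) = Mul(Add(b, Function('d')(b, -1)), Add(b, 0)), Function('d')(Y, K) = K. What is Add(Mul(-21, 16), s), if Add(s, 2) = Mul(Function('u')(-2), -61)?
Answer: -582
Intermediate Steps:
Function('u')(b) = Add(-2, Mul(b, Add(-1, b))) (Function('u')(b) = Add(-2, Mul(Add(b, -1), Add(b, 0))) = Add(-2, Mul(Add(-1, b), b)) = Add(-2, Mul(b, Add(-1, b))))
s = -246 (s = Add(-2, Mul(Add(-2, Pow(-2, 2), Mul(-1, -2)), -61)) = Add(-2, Mul(Add(-2, 4, 2), -61)) = Add(-2, Mul(4, -61)) = Add(-2, -244) = -246)
Add(Mul(-21, 16), s) = Add(Mul(-21, 16), -246) = Add(-336, -246) = -582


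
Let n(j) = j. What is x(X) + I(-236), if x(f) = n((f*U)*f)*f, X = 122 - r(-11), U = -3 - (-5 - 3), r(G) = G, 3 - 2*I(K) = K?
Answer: 23526609/2 ≈ 1.1763e+7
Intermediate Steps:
I(K) = 3/2 - K/2
U = 5 (U = -3 - 1*(-8) = -3 + 8 = 5)
X = 133 (X = 122 - 1*(-11) = 122 + 11 = 133)
x(f) = 5*f³ (x(f) = ((f*5)*f)*f = ((5*f)*f)*f = (5*f²)*f = 5*f³)
x(X) + I(-236) = 5*133³ + (3/2 - ½*(-236)) = 5*2352637 + (3/2 + 118) = 11763185 + 239/2 = 23526609/2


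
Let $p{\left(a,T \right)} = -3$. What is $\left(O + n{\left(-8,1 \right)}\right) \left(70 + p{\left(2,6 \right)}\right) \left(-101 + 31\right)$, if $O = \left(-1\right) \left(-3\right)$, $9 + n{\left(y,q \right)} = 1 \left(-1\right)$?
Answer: $32830$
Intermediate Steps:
$n{\left(y,q \right)} = -10$ ($n{\left(y,q \right)} = -9 + 1 \left(-1\right) = -9 - 1 = -10$)
$O = 3$
$\left(O + n{\left(-8,1 \right)}\right) \left(70 + p{\left(2,6 \right)}\right) \left(-101 + 31\right) = \left(3 - 10\right) \left(70 - 3\right) \left(-101 + 31\right) = \left(-7\right) 67 \left(-70\right) = \left(-469\right) \left(-70\right) = 32830$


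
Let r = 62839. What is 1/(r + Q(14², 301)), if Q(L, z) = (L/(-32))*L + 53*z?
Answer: 2/155183 ≈ 1.2888e-5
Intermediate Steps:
Q(L, z) = 53*z - L²/32 (Q(L, z) = (L*(-1/32))*L + 53*z = (-L/32)*L + 53*z = -L²/32 + 53*z = 53*z - L²/32)
1/(r + Q(14², 301)) = 1/(62839 + (53*301 - (14²)²/32)) = 1/(62839 + (15953 - 1/32*196²)) = 1/(62839 + (15953 - 1/32*38416)) = 1/(62839 + (15953 - 2401/2)) = 1/(62839 + 29505/2) = 1/(155183/2) = 2/155183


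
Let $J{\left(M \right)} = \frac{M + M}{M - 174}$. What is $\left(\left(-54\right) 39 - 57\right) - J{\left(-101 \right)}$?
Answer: $- \frac{595027}{275} \approx -2163.7$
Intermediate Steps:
$J{\left(M \right)} = \frac{2 M}{-174 + M}$
$\left(\left(-54\right) 39 - 57\right) - J{\left(-101 \right)} = \left(\left(-54\right) 39 - 57\right) - 2 \left(-101\right) \frac{1}{-174 - 101} = \left(-2106 - 57\right) - 2 \left(-101\right) \frac{1}{-275} = -2163 - 2 \left(-101\right) \left(- \frac{1}{275}\right) = -2163 - \frac{202}{275} = - \frac{595027}{275}$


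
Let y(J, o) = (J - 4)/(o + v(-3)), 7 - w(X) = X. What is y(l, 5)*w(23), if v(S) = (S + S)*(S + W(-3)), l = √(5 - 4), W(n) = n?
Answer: 48/41 ≈ 1.1707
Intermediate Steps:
l = 1 (l = √1 = 1)
w(X) = 7 - X
v(S) = 2*S*(-3 + S) (v(S) = (S + S)*(S - 3) = (2*S)*(-3 + S) = 2*S*(-3 + S))
y(J, o) = (-4 + J)/(36 + o) (y(J, o) = (J - 4)/(o + 2*(-3)*(-3 - 3)) = (-4 + J)/(o + 2*(-3)*(-6)) = (-4 + J)/(o + 36) = (-4 + J)/(36 + o))
y(l, 5)*w(23) = ((-4 + 1)/(36 + 5))*(7 - 1*23) = (-3/41)*(7 - 23) = ((1/41)*(-3))*(-16) = -3/41*(-16) = 48/41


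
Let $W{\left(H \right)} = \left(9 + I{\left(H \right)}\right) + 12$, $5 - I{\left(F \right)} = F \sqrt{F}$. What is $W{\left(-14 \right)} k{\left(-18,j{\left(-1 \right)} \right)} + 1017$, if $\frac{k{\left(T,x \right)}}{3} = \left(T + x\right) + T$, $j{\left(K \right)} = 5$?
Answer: $-1401 - 1302 i \sqrt{14} \approx -1401.0 - 4871.6 i$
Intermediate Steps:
$k{\left(T,x \right)} = 3 x + 6 T$ ($k{\left(T,x \right)} = 3 \left(\left(T + x\right) + T\right) = 3 \left(x + 2 T\right) = 3 x + 6 T$)
$I{\left(F \right)} = 5 - F^{\frac{3}{2}}$ ($I{\left(F \right)} = 5 - F \sqrt{F} = 5 - F^{\frac{3}{2}}$)
$W{\left(H \right)} = 26 - H^{\frac{3}{2}}$ ($W{\left(H \right)} = \left(9 - \left(-5 + H^{\frac{3}{2}}\right)\right) + 12 = \left(14 - H^{\frac{3}{2}}\right) + 12 = 26 - H^{\frac{3}{2}}$)
$W{\left(-14 \right)} k{\left(-18,j{\left(-1 \right)} \right)} + 1017 = \left(26 - \left(-14\right)^{\frac{3}{2}}\right) \left(3 \cdot 5 + 6 \left(-18\right)\right) + 1017 = \left(26 - - 14 i \sqrt{14}\right) \left(15 - 108\right) + 1017 = \left(26 + 14 i \sqrt{14}\right) \left(-93\right) + 1017 = \left(-2418 - 1302 i \sqrt{14}\right) + 1017 = -1401 - 1302 i \sqrt{14}$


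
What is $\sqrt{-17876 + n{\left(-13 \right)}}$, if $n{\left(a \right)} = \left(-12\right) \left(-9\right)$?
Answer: $2 i \sqrt{4442} \approx 133.3 i$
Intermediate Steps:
$n{\left(a \right)} = 108$
$\sqrt{-17876 + n{\left(-13 \right)}} = \sqrt{-17876 + 108} = \sqrt{-17768} = 2 i \sqrt{4442}$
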